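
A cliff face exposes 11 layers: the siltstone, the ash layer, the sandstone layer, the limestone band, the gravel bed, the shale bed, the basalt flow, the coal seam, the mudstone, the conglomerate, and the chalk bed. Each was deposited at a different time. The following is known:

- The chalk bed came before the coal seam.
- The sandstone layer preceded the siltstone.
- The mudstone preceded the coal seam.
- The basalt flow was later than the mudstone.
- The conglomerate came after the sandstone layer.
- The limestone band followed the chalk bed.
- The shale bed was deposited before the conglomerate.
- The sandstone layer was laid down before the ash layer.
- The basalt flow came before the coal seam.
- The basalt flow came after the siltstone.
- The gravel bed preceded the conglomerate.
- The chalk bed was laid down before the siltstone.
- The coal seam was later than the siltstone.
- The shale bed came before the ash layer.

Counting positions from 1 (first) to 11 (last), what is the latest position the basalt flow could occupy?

The basalt flow must come before the coal seam — 1 layer forced after it.
Everything else can be placed before the basalt flow in some valid order, so the basalt flow can sit as late as position 11 − 1 = 10.

10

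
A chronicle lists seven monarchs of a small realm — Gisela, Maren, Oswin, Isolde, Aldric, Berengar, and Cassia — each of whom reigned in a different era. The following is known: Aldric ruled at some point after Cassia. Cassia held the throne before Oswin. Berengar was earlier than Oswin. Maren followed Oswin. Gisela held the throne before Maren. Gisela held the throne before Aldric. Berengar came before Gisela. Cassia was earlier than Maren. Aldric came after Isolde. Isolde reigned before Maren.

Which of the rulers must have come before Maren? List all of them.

Berengar, Cassia, Gisela, Isolde, Oswin

Directly stated before Maren: Cassia, Gisela, Isolde, and Oswin.
Berengar reaches Maren via Berengar → Gisela → Maren.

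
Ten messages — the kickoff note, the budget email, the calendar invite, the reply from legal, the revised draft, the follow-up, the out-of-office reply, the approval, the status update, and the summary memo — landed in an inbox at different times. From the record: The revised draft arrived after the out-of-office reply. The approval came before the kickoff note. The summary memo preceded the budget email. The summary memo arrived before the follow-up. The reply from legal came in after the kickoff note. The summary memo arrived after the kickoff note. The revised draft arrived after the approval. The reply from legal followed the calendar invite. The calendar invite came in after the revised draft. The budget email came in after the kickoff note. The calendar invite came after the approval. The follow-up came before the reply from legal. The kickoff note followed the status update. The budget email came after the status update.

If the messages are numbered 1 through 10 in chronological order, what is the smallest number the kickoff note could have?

3

The approval and the status update must both come before the kickoff note — 2 forced predecessors.
Nothing else is forced ahead of the kickoff note, so its earliest slot is position 2 + 1 = 3.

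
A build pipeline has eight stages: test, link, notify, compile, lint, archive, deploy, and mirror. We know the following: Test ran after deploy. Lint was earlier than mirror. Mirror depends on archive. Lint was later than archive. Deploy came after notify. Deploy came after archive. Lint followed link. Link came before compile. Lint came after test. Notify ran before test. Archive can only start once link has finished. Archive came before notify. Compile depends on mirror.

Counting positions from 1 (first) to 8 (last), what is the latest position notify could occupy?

3

Notify must come before compile, deploy, lint, mirror, and test — 5 stages forced after it.
Everything else can be placed before notify in some valid order, so notify can sit as late as position 8 − 5 = 3.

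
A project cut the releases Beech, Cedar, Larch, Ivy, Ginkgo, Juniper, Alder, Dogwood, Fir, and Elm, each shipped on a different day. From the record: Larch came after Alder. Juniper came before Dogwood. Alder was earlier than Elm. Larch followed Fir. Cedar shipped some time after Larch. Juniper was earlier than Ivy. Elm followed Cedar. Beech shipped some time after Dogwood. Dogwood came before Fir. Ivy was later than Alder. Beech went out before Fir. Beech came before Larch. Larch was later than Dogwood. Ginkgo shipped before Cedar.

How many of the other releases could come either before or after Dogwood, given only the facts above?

3

Forced before Dogwood: Juniper; forced after Dogwood: Beech, Cedar, Elm, Fir, and Larch.
That leaves Alder, Ginkgo, and Ivy with no forced order relative to Dogwood — 3.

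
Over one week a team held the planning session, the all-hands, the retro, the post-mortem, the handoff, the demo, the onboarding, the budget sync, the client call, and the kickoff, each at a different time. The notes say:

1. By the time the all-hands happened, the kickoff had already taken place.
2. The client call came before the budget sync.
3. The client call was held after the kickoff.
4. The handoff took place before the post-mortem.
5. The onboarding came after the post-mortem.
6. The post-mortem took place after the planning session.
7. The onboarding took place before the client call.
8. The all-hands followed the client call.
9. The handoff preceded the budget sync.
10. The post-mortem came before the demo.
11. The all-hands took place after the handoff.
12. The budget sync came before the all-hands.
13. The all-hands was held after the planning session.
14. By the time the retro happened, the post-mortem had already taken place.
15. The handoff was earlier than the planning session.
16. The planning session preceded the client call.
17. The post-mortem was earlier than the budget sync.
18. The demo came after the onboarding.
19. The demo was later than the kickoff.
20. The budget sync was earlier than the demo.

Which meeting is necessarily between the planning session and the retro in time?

Tracing the constraints gives the planning session → the post-mortem → the retro, so the post-mortem sits after the planning session and before the retro.
No other meeting is forced both after the planning session and before the retro.

the post-mortem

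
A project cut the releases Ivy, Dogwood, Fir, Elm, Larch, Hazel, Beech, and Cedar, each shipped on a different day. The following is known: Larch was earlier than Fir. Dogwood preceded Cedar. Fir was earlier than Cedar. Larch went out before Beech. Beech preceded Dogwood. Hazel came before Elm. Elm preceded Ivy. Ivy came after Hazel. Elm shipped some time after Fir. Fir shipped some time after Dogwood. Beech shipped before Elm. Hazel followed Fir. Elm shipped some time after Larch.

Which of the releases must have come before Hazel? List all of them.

Directly stated before Hazel: Fir.
Beech reaches Hazel via Beech → Dogwood → Fir → Hazel.
Dogwood reaches Hazel via Dogwood → Fir → Hazel.
Larch reaches Hazel via Larch → Fir → Hazel.
No chain forces Ivy (or any of the others) ahead of Hazel.

Beech, Dogwood, Fir, Larch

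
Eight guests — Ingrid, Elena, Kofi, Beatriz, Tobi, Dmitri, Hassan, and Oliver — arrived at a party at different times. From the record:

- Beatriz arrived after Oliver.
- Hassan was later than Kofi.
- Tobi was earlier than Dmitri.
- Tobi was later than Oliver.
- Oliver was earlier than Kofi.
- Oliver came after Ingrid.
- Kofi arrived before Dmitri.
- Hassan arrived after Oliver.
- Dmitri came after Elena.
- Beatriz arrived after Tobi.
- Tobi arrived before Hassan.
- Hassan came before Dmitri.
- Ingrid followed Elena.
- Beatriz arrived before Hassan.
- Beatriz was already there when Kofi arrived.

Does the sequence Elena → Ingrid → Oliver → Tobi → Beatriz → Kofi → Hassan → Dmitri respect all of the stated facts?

Check each stated constraint against the proposed order — e.g. Tobi is ahead of Dmitri; Elena is ahead of Dmitri. Every pair is in the required order; nothing is violated.

yes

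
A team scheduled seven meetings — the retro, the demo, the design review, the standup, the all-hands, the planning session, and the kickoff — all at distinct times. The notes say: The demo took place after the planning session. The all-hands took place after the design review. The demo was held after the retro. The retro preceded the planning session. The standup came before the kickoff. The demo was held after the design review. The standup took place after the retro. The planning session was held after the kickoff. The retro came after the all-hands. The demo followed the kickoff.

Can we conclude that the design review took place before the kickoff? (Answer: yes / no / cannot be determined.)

Chain the constraints: the design review → the all-hands → the retro → the standup → the kickoff. Each link is directly stated, so the design review comes before the kickoff.

yes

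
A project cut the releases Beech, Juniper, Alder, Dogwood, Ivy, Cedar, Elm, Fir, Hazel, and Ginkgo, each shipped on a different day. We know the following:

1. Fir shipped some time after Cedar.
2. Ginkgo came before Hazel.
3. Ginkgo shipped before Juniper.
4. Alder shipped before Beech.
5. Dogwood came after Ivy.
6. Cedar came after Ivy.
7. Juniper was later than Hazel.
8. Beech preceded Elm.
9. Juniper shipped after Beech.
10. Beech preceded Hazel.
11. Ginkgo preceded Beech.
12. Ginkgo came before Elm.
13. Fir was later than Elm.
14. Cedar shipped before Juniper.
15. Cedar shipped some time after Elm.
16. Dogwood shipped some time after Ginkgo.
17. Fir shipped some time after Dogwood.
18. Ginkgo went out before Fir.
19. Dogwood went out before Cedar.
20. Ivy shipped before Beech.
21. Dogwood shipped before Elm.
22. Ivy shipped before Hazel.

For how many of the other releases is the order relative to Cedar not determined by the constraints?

Forced before Cedar: Alder, Beech, Dogwood, Elm, Ginkgo, and Ivy; forced after Cedar: Fir and Juniper.
That leaves Hazel with no forced order relative to Cedar — 1.

1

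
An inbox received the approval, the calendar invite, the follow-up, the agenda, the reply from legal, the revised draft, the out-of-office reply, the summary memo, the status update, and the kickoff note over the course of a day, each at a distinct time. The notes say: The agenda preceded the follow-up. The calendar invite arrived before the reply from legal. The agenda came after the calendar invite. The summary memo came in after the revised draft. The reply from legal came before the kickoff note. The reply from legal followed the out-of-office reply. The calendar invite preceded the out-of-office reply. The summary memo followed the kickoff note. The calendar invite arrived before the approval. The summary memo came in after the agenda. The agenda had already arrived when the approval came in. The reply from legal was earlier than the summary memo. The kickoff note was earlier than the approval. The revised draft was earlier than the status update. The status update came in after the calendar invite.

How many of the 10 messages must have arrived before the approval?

5

Directly stated before the approval: the agenda, the calendar invite, and the kickoff note.
The out-of-office reply reaches the approval via the out-of-office reply → the reply from legal → the kickoff note → the approval.
The reply from legal reaches the approval via the reply from legal → the kickoff note → the approval.
No chain forces the summary memo (or any of the others) ahead of the approval.
That's the agenda, the calendar invite, the kickoff note, the out-of-office reply, and the reply from legal — 5 in all.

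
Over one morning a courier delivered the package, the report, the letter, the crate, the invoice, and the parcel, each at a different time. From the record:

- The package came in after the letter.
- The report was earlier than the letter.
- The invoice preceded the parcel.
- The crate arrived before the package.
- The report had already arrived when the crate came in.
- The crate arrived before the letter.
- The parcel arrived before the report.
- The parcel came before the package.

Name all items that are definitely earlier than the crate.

Directly stated before the crate: the report.
The invoice reaches the crate via the invoice → the parcel → the report → the crate.
The parcel reaches the crate via the parcel → the report → the crate.
No chain forces the letter (or any of the others) ahead of the crate.

the invoice, the parcel, the report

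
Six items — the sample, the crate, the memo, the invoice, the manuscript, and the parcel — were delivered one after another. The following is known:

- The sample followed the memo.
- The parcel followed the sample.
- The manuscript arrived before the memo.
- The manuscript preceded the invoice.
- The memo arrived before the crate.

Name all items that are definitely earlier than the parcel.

Directly stated before the parcel: the sample.
The manuscript reaches the parcel via the manuscript → the memo → the sample → the parcel.
The memo reaches the parcel via the memo → the sample → the parcel.
No chain forces the crate (or any of the others) ahead of the parcel.

the manuscript, the memo, the sample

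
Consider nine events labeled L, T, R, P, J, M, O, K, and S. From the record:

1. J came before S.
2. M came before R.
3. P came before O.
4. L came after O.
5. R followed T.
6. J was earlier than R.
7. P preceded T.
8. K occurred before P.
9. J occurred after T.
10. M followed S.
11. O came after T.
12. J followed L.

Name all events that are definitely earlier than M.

Directly stated before M: S.
J reaches M via J → S → M.
K reaches M via K → P → T → J → S → M.
L reaches M via L → J → S → M.
Likewise O, P, and T each reach M by chaining the stated constraints.
No chain forces R ahead of M.

J, K, L, O, P, S, T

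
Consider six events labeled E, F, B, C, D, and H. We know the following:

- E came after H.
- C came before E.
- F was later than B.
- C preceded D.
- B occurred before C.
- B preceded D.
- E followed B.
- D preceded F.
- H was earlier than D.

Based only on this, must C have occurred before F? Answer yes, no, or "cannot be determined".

yes

Chain the constraints: C → D → F. Each link is directly stated, so C comes before F.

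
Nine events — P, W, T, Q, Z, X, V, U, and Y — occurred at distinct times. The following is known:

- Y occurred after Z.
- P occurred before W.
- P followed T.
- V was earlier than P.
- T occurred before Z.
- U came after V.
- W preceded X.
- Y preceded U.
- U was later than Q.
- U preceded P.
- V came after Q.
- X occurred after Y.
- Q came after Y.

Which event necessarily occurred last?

Every other event has a chain of constraints placing it before X, so X is last.

X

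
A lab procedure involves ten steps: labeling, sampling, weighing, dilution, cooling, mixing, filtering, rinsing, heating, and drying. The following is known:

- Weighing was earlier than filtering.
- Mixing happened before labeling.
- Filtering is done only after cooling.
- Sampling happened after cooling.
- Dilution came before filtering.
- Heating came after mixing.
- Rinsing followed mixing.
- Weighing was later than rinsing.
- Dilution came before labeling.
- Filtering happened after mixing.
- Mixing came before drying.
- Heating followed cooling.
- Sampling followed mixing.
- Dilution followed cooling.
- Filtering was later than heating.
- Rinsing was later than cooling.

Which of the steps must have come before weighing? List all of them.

cooling, mixing, rinsing

Directly stated before weighing: rinsing.
Cooling reaches weighing via cooling → rinsing → weighing.
Mixing reaches weighing via mixing → rinsing → weighing.
No chain forces labeling (or any of the others) ahead of weighing.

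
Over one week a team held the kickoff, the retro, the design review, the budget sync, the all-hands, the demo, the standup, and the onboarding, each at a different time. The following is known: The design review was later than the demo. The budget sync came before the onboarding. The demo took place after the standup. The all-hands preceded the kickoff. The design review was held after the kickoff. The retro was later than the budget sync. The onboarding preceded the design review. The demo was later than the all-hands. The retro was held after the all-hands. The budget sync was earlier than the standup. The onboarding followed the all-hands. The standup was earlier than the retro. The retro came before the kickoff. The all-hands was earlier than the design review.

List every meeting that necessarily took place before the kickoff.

the all-hands, the budget sync, the retro, the standup

Directly stated before the kickoff: the all-hands and the retro.
The budget sync reaches the kickoff via the budget sync → the retro → the kickoff.
The standup reaches the kickoff via the standup → the retro → the kickoff.
No chain forces the design review (or any of the others) ahead of the kickoff.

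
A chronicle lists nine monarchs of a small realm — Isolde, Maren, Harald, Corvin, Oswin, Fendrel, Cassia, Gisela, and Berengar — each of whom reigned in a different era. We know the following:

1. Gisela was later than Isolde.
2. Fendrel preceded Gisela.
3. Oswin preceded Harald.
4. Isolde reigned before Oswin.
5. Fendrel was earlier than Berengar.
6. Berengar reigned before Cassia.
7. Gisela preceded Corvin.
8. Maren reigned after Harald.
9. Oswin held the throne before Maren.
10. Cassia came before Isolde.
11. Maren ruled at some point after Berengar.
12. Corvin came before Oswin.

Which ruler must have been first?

Fendrel has a chain of constraints placing them before every other ruler, so Fendrel must be first.

Fendrel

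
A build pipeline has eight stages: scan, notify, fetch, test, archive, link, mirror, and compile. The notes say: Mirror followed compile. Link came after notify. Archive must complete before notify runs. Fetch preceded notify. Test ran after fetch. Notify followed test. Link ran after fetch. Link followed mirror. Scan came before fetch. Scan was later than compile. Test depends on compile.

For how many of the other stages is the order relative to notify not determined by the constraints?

Forced before notify: archive, compile, fetch, scan, and test; forced after notify: link.
That leaves mirror with no forced order relative to notify — 1.

1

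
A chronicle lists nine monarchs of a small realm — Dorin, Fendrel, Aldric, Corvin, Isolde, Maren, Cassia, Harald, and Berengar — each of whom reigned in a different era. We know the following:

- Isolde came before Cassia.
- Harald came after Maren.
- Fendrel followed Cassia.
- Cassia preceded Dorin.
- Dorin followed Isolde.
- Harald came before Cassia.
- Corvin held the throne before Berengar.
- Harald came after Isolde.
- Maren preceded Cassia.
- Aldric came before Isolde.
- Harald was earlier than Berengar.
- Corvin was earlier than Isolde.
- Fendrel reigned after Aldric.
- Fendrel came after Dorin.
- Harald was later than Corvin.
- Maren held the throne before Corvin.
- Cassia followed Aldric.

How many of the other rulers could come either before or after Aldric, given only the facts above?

Forced after Aldric: Berengar, Cassia, Dorin, Fendrel, Harald, and Isolde.
That leaves Corvin and Maren with no forced order relative to Aldric — 2.

2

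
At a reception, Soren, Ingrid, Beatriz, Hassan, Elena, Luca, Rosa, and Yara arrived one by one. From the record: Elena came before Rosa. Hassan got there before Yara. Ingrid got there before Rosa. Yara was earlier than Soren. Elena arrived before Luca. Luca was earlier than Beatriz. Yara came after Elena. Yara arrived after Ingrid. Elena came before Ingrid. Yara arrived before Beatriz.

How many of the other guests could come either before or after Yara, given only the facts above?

2

Forced before Yara: Elena, Hassan, and Ingrid; forced after Yara: Beatriz and Soren.
That leaves Luca and Rosa with no forced order relative to Yara — 2.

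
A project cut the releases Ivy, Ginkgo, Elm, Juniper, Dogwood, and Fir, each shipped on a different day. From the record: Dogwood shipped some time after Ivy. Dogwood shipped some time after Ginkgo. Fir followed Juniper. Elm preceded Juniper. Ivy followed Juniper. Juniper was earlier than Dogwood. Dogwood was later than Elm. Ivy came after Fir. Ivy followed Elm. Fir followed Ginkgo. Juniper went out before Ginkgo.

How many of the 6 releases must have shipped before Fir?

Directly stated before Fir: Ginkgo and Juniper.
Elm reaches Fir via Elm → Juniper → Fir.
That's Elm, Ginkgo, and Juniper — 3 in all.

3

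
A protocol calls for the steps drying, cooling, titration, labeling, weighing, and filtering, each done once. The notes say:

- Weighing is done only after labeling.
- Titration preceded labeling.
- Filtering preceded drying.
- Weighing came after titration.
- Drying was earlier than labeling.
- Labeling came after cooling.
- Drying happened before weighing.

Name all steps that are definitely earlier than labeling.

cooling, drying, filtering, titration

Directly stated before labeling: cooling, drying, and titration.
Filtering reaches labeling via filtering → drying → labeling.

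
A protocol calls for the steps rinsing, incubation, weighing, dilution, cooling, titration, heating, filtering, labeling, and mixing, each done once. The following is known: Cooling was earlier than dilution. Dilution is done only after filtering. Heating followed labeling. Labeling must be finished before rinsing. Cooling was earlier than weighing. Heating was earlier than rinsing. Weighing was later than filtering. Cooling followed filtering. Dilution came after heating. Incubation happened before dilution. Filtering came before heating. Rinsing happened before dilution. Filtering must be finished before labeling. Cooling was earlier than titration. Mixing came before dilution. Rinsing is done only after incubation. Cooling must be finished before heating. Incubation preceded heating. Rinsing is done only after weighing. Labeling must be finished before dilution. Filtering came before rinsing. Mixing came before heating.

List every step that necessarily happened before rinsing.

cooling, filtering, heating, incubation, labeling, mixing, weighing

Directly stated before rinsing: filtering, heating, incubation, labeling, and weighing.
Cooling reaches rinsing via cooling → weighing → rinsing.
Mixing reaches rinsing via mixing → heating → rinsing.
No chain forces dilution (or any of the others) ahead of rinsing.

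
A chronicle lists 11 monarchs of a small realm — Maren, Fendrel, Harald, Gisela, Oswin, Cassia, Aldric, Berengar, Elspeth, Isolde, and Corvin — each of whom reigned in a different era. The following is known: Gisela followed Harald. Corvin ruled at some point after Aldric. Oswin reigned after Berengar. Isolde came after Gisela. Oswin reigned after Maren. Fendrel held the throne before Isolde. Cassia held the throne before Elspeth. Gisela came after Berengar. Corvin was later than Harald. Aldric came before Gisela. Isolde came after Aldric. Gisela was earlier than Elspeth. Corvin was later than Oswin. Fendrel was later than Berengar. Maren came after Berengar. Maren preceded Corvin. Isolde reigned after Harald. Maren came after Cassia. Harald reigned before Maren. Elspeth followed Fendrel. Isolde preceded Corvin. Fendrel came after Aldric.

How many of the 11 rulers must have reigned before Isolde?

5

Directly stated before Isolde: Aldric, Fendrel, Gisela, and Harald.
Berengar reaches Isolde via Berengar → Fendrel → Isolde.
That's Aldric, Berengar, Fendrel, Gisela, and Harald — 5 in all.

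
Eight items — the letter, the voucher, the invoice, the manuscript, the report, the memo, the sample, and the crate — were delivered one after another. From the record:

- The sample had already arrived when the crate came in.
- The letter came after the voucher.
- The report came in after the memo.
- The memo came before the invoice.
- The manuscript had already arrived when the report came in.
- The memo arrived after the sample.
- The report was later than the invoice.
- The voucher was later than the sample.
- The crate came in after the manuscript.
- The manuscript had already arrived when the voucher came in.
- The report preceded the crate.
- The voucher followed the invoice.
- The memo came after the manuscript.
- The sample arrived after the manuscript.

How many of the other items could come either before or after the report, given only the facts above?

Forced before the report: the invoice, the manuscript, the memo, and the sample; forced after the report: the crate.
That leaves the letter and the voucher with no forced order relative to the report — 2.

2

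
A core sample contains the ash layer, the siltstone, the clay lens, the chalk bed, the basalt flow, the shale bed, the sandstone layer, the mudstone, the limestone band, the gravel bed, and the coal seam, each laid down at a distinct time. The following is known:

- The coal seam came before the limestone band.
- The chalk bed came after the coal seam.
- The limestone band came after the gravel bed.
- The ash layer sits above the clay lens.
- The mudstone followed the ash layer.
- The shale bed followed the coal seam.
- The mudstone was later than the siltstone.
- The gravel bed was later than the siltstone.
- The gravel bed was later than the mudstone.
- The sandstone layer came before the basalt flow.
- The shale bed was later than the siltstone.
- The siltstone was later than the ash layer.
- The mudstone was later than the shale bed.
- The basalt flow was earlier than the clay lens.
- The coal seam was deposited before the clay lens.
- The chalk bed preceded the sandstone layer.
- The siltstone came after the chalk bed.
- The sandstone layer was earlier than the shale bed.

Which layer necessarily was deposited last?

Every other layer has a chain of constraints placing it before the limestone band, so the limestone band is last.

the limestone band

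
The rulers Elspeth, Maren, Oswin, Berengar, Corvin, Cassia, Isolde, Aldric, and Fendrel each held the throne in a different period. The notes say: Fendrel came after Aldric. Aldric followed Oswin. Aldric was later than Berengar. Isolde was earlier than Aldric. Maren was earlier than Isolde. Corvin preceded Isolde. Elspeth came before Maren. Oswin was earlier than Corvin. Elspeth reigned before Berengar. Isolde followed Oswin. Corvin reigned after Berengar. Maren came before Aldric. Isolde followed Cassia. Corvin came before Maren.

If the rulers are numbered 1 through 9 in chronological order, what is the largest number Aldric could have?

Aldric must come before Fendrel — 1 ruler forced after them.
Everything else can be placed before Aldric in some valid order, so Aldric can sit as late as position 9 − 1 = 8.

8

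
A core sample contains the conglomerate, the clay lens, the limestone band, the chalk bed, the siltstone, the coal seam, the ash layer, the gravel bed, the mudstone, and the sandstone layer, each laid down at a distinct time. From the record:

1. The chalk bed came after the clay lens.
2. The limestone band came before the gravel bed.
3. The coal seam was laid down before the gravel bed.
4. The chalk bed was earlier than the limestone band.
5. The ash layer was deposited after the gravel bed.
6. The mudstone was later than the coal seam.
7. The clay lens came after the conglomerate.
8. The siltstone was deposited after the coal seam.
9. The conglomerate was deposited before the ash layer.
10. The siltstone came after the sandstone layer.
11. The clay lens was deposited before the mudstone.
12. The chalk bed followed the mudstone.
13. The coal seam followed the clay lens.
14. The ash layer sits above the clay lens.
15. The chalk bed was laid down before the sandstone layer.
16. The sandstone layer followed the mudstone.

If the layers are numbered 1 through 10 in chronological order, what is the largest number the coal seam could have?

3

The coal seam must come before the ash layer, the chalk bed, the gravel bed, the limestone band, the mudstone, the sandstone layer, and the siltstone — 7 layers forced after it.
Everything else can be placed before the coal seam in some valid order, so the coal seam can sit as late as position 10 − 7 = 3.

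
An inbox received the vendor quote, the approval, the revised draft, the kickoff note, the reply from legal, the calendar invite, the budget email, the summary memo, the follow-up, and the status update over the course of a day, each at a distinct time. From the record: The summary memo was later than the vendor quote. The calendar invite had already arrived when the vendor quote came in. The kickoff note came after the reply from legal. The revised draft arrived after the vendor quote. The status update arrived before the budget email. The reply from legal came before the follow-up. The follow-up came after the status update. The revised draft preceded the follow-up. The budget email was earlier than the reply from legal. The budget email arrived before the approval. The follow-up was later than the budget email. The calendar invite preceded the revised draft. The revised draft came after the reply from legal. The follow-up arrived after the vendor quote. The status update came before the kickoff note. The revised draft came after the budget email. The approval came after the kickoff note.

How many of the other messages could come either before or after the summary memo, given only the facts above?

7

Forced before the summary memo: the calendar invite and the vendor quote.
That leaves the approval, the budget email, the follow-up, the kickoff note, the reply from legal, the revised draft, and the status update with no forced order relative to the summary memo — 7.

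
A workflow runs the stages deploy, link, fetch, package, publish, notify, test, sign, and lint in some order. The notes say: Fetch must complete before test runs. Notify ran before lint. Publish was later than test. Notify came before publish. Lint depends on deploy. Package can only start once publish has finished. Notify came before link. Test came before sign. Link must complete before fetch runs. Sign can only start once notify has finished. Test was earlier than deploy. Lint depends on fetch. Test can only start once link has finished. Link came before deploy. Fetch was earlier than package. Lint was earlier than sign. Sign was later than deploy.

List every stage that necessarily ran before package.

fetch, link, notify, publish, test

Directly stated before package: fetch and publish.
Link reaches package via link → fetch → package.
Notify reaches package via notify → publish → package.
Test reaches package via test → publish → package.
No chain forces lint (or any of the others) ahead of package.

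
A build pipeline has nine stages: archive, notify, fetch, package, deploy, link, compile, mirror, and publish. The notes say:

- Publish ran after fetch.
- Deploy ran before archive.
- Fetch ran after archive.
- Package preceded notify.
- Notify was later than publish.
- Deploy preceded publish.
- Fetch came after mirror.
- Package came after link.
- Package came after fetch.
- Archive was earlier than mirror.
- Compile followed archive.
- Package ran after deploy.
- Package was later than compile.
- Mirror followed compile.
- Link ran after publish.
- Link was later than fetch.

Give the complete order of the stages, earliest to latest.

deploy, archive, compile, mirror, fetch, publish, link, package, notify

The constraints fix every adjacent pair, so only one ordering works:
deploy → archive → compile → mirror → fetch → publish → link → package → notify.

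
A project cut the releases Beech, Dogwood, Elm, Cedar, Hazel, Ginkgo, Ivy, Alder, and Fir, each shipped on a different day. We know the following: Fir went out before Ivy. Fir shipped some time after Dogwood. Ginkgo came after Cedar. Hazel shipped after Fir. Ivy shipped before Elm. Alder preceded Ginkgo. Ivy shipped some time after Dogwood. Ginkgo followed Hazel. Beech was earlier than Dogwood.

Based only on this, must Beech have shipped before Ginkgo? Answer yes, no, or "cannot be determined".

yes

Chain the constraints: Beech → Dogwood → Fir → Hazel → Ginkgo. Each link is directly stated, so Beech comes before Ginkgo.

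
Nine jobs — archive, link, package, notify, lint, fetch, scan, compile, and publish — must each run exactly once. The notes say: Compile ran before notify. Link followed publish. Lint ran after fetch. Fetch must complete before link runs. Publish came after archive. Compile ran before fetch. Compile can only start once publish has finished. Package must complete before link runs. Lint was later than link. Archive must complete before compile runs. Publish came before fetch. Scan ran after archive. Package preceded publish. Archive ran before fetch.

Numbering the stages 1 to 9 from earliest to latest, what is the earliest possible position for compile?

4

Archive, package, and publish must all come before compile — 3 forced predecessors.
Nothing else is forced ahead of compile, so its earliest slot is position 3 + 1 = 4.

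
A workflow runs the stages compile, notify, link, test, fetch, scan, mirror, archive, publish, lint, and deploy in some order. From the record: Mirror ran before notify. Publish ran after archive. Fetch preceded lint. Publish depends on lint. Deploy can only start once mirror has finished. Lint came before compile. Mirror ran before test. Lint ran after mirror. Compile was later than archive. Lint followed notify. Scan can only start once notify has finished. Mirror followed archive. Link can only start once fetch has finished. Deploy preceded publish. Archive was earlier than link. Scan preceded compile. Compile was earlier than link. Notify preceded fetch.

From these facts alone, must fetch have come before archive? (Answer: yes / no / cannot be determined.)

Tracing the constraints gives archive → mirror → notify → fetch, so archive must come before fetch.
That means fetch cannot be before archive.

no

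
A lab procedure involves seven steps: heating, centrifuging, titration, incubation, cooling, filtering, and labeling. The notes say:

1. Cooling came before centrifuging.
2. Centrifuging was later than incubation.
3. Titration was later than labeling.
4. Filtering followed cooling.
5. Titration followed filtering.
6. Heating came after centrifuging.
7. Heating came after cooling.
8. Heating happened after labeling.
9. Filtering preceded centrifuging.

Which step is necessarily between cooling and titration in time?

Tracing the constraints gives cooling → filtering → titration, so filtering sits after cooling and before titration.
No other step is forced both after cooling and before titration.

filtering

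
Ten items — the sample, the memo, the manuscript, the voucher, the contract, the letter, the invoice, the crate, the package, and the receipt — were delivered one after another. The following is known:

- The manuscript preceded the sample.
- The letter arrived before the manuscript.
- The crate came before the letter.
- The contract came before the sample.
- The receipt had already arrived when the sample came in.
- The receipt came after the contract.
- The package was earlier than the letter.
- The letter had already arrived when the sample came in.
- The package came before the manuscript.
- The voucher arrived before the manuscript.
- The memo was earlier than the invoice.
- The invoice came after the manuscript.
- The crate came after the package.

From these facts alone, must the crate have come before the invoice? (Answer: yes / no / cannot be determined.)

yes

Chain the constraints: the crate → the letter → the manuscript → the invoice. Each link is directly stated, so the crate comes before the invoice.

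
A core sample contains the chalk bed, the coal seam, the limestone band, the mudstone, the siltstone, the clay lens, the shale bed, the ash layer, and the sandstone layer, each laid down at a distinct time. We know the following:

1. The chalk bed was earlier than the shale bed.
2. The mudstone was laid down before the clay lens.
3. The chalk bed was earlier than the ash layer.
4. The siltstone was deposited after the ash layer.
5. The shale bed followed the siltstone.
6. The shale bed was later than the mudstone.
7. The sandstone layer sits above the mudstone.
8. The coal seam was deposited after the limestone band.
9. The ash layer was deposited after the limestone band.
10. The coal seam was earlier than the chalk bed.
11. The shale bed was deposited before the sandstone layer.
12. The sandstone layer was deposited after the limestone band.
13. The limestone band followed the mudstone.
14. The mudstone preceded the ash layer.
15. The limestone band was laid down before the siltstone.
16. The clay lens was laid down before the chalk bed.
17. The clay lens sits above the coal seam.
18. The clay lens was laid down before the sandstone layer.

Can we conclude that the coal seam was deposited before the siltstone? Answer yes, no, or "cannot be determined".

yes

Chain the constraints: the coal seam → the chalk bed → the ash layer → the siltstone. Each link is directly stated, so the coal seam comes before the siltstone.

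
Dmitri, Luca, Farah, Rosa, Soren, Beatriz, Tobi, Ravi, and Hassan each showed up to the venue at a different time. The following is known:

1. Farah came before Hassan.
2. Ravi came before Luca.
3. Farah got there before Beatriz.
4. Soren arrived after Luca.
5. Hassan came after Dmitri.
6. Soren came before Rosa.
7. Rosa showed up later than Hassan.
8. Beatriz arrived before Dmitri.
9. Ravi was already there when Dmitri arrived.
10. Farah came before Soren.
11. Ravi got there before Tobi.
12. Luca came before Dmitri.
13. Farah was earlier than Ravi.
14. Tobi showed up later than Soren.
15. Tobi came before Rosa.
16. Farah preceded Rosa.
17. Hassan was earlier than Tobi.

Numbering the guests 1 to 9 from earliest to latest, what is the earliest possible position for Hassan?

Beatriz, Dmitri, Farah, Luca, and Ravi must all come before Hassan — 5 forced predecessors.
Nothing else is forced ahead of Hassan, so their earliest slot is position 5 + 1 = 6.

6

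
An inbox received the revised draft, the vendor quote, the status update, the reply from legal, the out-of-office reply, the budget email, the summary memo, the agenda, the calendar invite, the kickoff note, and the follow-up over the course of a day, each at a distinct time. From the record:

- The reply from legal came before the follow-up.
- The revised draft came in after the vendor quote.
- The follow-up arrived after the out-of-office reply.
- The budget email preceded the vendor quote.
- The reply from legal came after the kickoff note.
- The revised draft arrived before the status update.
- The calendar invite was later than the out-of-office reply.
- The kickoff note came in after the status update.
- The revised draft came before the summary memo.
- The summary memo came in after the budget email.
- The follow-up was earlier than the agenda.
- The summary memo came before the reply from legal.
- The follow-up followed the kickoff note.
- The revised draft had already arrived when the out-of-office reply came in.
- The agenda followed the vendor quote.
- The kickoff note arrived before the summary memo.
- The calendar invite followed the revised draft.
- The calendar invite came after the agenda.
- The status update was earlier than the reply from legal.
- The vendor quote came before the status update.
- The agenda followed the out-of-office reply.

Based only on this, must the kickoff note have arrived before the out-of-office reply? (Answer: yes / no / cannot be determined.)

cannot be determined

No chain of stated constraints runs from the kickoff note to the out-of-office reply, and none runs from the out-of-office reply to the kickoff note either.
So the relative order of the kickoff note and the out-of-office reply is not fixed by the given facts.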